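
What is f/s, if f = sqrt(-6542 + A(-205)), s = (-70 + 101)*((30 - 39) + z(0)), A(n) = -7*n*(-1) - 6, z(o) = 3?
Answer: -I*sqrt(887)/62 ≈ -0.48036*I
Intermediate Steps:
A(n) = -6 + 7*n (A(n) = -(-7)*n - 6 = 7*n - 6 = -6 + 7*n)
s = -186 (s = (-70 + 101)*((30 - 39) + 3) = 31*(-9 + 3) = 31*(-6) = -186)
f = 3*I*sqrt(887) (f = sqrt(-6542 + (-6 + 7*(-205))) = sqrt(-6542 + (-6 - 1435)) = sqrt(-6542 - 1441) = sqrt(-7983) = 3*I*sqrt(887) ≈ 89.348*I)
f/s = (3*I*sqrt(887))/(-186) = (3*I*sqrt(887))*(-1/186) = -I*sqrt(887)/62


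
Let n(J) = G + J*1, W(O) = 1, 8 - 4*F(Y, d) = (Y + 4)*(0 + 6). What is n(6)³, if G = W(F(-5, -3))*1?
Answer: 343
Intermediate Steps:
F(Y, d) = -4 - 3*Y/2 (F(Y, d) = 2 - (Y + 4)*(0 + 6)/4 = 2 - (4 + Y)*6/4 = 2 - (24 + 6*Y)/4 = 2 + (-6 - 3*Y/2) = -4 - 3*Y/2)
G = 1 (G = 1*1 = 1)
n(J) = 1 + J (n(J) = 1 + J*1 = 1 + J)
n(6)³ = (1 + 6)³ = 7³ = 343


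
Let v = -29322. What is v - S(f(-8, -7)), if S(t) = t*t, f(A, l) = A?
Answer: -29386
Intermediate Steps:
S(t) = t**2
v - S(f(-8, -7)) = -29322 - 1*(-8)**2 = -29322 - 1*64 = -29322 - 64 = -29386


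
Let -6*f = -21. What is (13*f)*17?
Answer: 1547/2 ≈ 773.50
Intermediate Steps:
f = 7/2 (f = -⅙*(-21) = 7/2 ≈ 3.5000)
(13*f)*17 = (13*(7/2))*17 = (91/2)*17 = 1547/2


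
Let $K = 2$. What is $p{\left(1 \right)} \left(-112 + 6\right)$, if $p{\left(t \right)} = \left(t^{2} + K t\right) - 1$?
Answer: $-212$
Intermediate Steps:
$p{\left(t \right)} = -1 + t^{2} + 2 t$ ($p{\left(t \right)} = \left(t^{2} + 2 t\right) - 1 = -1 + t^{2} + 2 t$)
$p{\left(1 \right)} \left(-112 + 6\right) = \left(-1 + 1^{2} + 2 \cdot 1\right) \left(-112 + 6\right) = \left(-1 + 1 + 2\right) \left(-106\right) = 2 \left(-106\right) = -212$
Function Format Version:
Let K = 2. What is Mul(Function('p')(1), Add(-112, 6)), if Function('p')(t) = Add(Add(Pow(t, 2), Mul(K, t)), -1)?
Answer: -212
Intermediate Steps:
Function('p')(t) = Add(-1, Pow(t, 2), Mul(2, t)) (Function('p')(t) = Add(Add(Pow(t, 2), Mul(2, t)), -1) = Add(-1, Pow(t, 2), Mul(2, t)))
Mul(Function('p')(1), Add(-112, 6)) = Mul(Add(-1, Pow(1, 2), Mul(2, 1)), Add(-112, 6)) = Mul(Add(-1, 1, 2), -106) = Mul(2, -106) = -212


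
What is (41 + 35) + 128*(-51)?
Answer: -6452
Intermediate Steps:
(41 + 35) + 128*(-51) = 76 - 6528 = -6452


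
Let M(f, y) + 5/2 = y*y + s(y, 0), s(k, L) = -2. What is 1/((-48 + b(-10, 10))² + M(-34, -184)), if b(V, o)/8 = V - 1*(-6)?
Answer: 2/80503 ≈ 2.4844e-5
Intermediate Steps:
b(V, o) = 48 + 8*V (b(V, o) = 8*(V - 1*(-6)) = 8*(V + 6) = 8*(6 + V) = 48 + 8*V)
M(f, y) = -9/2 + y² (M(f, y) = -5/2 + (y*y - 2) = -5/2 + (y² - 2) = -5/2 + (-2 + y²) = -9/2 + y²)
1/((-48 + b(-10, 10))² + M(-34, -184)) = 1/((-48 + (48 + 8*(-10)))² + (-9/2 + (-184)²)) = 1/((-48 + (48 - 80))² + (-9/2 + 33856)) = 1/((-48 - 32)² + 67703/2) = 1/((-80)² + 67703/2) = 1/(6400 + 67703/2) = 1/(80503/2) = 2/80503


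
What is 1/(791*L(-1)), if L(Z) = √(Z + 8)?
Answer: √7/5537 ≈ 0.00047783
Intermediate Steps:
L(Z) = √(8 + Z)
1/(791*L(-1)) = 1/(791*√(8 - 1)) = 1/(791*√7) = √7/5537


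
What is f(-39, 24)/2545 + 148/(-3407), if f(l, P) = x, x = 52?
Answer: -199496/8670815 ≈ -0.023008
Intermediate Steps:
f(l, P) = 52
f(-39, 24)/2545 + 148/(-3407) = 52/2545 + 148/(-3407) = 52*(1/2545) + 148*(-1/3407) = 52/2545 - 148/3407 = -199496/8670815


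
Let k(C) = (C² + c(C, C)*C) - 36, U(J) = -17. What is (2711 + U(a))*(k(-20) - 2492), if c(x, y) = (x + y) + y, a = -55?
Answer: -2500032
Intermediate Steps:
c(x, y) = x + 2*y
k(C) = -36 + 4*C² (k(C) = (C² + (C + 2*C)*C) - 36 = (C² + (3*C)*C) - 36 = (C² + 3*C²) - 36 = 4*C² - 36 = -36 + 4*C²)
(2711 + U(a))*(k(-20) - 2492) = (2711 - 17)*((-36 + 4*(-20)²) - 2492) = 2694*((-36 + 4*400) - 2492) = 2694*((-36 + 1600) - 2492) = 2694*(1564 - 2492) = 2694*(-928) = -2500032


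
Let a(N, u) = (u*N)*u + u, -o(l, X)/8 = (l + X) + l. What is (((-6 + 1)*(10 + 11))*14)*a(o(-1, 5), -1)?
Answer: 36750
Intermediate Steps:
o(l, X) = -16*l - 8*X (o(l, X) = -8*((l + X) + l) = -8*((X + l) + l) = -8*(X + 2*l) = -16*l - 8*X)
a(N, u) = u + N*u² (a(N, u) = (N*u)*u + u = N*u² + u = u + N*u²)
(((-6 + 1)*(10 + 11))*14)*a(o(-1, 5), -1) = (((-6 + 1)*(10 + 11))*14)*(-(1 + (-16*(-1) - 8*5)*(-1))) = (-5*21*14)*(-(1 + (16 - 40)*(-1))) = (-105*14)*(-(1 - 24*(-1))) = -(-1470)*(1 + 24) = -(-1470)*25 = -1470*(-25) = 36750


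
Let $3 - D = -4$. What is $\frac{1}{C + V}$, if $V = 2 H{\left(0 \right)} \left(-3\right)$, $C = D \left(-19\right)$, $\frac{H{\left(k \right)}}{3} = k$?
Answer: $- \frac{1}{133} \approx -0.0075188$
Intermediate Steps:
$D = 7$ ($D = 3 - -4 = 3 + 4 = 7$)
$H{\left(k \right)} = 3 k$
$C = -133$ ($C = 7 \left(-19\right) = -133$)
$V = 0$ ($V = 2 \cdot 3 \cdot 0 \left(-3\right) = 2 \cdot 0 \left(-3\right) = 0 \left(-3\right) = 0$)
$\frac{1}{C + V} = \frac{1}{-133 + 0} = \frac{1}{-133} = - \frac{1}{133}$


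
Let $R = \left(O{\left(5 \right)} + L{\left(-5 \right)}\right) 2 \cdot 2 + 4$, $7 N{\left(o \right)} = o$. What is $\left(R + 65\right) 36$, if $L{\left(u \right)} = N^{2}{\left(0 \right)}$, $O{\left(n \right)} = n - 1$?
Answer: $3060$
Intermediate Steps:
$O{\left(n \right)} = -1 + n$
$N{\left(o \right)} = \frac{o}{7}$
$L{\left(u \right)} = 0$ ($L{\left(u \right)} = \left(\frac{1}{7} \cdot 0\right)^{2} = 0^{2} = 0$)
$R = 20$ ($R = \left(\left(-1 + 5\right) + 0\right) 2 \cdot 2 + 4 = \left(4 + 0\right) 2 \cdot 2 + 4 = 4 \cdot 2 \cdot 2 + 4 = 8 \cdot 2 + 4 = 16 + 4 = 20$)
$\left(R + 65\right) 36 = \left(20 + 65\right) 36 = 85 \cdot 36 = 3060$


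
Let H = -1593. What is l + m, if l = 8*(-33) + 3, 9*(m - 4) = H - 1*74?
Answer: -3980/9 ≈ -442.22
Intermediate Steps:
m = -1631/9 (m = 4 + (-1593 - 1*74)/9 = 4 + (-1593 - 74)/9 = 4 + (⅑)*(-1667) = 4 - 1667/9 = -1631/9 ≈ -181.22)
l = -261 (l = -264 + 3 = -261)
l + m = -261 - 1631/9 = -3980/9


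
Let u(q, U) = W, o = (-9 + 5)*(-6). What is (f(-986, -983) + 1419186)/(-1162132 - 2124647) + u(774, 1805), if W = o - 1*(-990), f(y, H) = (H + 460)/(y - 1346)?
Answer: 7768765846517/7664768628 ≈ 1013.6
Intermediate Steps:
o = 24 (o = -4*(-6) = 24)
f(y, H) = (460 + H)/(-1346 + y)
W = 1014 (W = 24 - 1*(-990) = 24 + 990 = 1014)
u(q, U) = 1014
(f(-986, -983) + 1419186)/(-1162132 - 2124647) + u(774, 1805) = ((460 - 983)/(-1346 - 986) + 1419186)/(-1162132 - 2124647) + 1014 = (-523/(-2332) + 1419186)/(-3286779) + 1014 = (-1/2332*(-523) + 1419186)*(-1/3286779) + 1014 = (523/2332 + 1419186)*(-1/3286779) + 1014 = (3309542275/2332)*(-1/3286779) + 1014 = -3309542275/7664768628 + 1014 = 7768765846517/7664768628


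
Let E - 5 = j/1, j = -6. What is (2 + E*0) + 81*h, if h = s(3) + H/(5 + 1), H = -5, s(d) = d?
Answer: 355/2 ≈ 177.50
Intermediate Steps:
E = -1 (E = 5 - 6/1 = 5 - 6*1 = 5 - 6 = -1)
h = 13/6 (h = 3 - 5/(5 + 1) = 3 - 5/6 = 3 + (⅙)*(-5) = 3 - ⅚ = 13/6 ≈ 2.1667)
(2 + E*0) + 81*h = (2 - 1*0) + 81*(13/6) = (2 + 0) + 351/2 = 2 + 351/2 = 355/2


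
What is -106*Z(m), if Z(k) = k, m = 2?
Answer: -212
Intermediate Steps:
-106*Z(m) = -106*2 = -212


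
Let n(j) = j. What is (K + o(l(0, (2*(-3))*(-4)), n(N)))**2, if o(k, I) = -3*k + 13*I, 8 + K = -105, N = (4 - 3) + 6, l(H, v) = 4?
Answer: 1156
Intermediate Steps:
N = 7 (N = 1 + 6 = 7)
K = -113 (K = -8 - 105 = -113)
(K + o(l(0, (2*(-3))*(-4)), n(N)))**2 = (-113 + (-3*4 + 13*7))**2 = (-113 + (-12 + 91))**2 = (-113 + 79)**2 = (-34)**2 = 1156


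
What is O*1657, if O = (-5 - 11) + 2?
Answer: -23198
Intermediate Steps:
O = -14 (O = -16 + 2 = -14)
O*1657 = -14*1657 = -23198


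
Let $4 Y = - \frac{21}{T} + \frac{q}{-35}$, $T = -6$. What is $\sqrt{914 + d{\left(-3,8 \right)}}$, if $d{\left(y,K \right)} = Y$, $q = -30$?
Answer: $\frac{\sqrt{717430}}{28} \approx 30.25$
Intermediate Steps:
$Y = \frac{61}{56}$ ($Y = \frac{- \frac{21}{-6} - \frac{30}{-35}}{4} = \frac{\left(-21\right) \left(- \frac{1}{6}\right) - - \frac{6}{7}}{4} = \frac{\frac{7}{2} + \frac{6}{7}}{4} = \frac{1}{4} \cdot \frac{61}{14} = \frac{61}{56} \approx 1.0893$)
$d{\left(y,K \right)} = \frac{61}{56}$
$\sqrt{914 + d{\left(-3,8 \right)}} = \sqrt{914 + \frac{61}{56}} = \sqrt{\frac{51245}{56}} = \frac{\sqrt{717430}}{28}$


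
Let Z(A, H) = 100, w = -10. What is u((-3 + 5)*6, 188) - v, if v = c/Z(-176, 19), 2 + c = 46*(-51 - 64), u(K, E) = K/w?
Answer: 1293/25 ≈ 51.720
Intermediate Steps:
u(K, E) = -K/10 (u(K, E) = K/(-10) = K*(-⅒) = -K/10)
c = -5292 (c = -2 + 46*(-51 - 64) = -2 + 46*(-115) = -2 - 5290 = -5292)
v = -1323/25 (v = -5292/100 = -5292*1/100 = -1323/25 ≈ -52.920)
u((-3 + 5)*6, 188) - v = -(-3 + 5)*6/10 - 1*(-1323/25) = -6/5 + 1323/25 = 1293/25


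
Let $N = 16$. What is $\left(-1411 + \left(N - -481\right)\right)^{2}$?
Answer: $835396$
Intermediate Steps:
$\left(-1411 + \left(N - -481\right)\right)^{2} = \left(-1411 + \left(16 - -481\right)\right)^{2} = \left(-1411 + \left(16 + 481\right)\right)^{2} = \left(-1411 + 497\right)^{2} = \left(-914\right)^{2} = 835396$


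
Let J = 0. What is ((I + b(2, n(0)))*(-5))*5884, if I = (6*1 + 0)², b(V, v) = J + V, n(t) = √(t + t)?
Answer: -1117960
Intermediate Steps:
n(t) = √2*√t (n(t) = √(2*t) = √2*√t)
b(V, v) = V (b(V, v) = 0 + V = V)
I = 36 (I = (6 + 0)² = 6² = 36)
((I + b(2, n(0)))*(-5))*5884 = ((36 + 2)*(-5))*5884 = (38*(-5))*5884 = -190*5884 = -1117960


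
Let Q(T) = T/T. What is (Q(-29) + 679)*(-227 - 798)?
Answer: -697000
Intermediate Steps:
Q(T) = 1
(Q(-29) + 679)*(-227 - 798) = (1 + 679)*(-227 - 798) = 680*(-1025) = -697000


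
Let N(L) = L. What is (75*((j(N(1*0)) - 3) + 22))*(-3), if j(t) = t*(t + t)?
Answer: -4275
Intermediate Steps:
j(t) = 2*t**2 (j(t) = t*(2*t) = 2*t**2)
(75*((j(N(1*0)) - 3) + 22))*(-3) = (75*((2*(1*0)**2 - 3) + 22))*(-3) = (75*((2*0**2 - 3) + 22))*(-3) = (75*((2*0 - 3) + 22))*(-3) = (75*((0 - 3) + 22))*(-3) = (75*(-3 + 22))*(-3) = (75*19)*(-3) = 1425*(-3) = -4275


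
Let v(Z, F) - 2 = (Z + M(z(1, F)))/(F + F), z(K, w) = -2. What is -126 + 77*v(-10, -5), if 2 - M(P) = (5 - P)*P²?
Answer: 1526/5 ≈ 305.20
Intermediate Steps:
M(P) = 2 - P²*(5 - P) (M(P) = 2 - (5 - P)*P² = 2 - P²*(5 - P))
v(Z, F) = 2 + (-26 + Z)/(2*F) (v(Z, F) = 2 + (Z + (2 + (-2)³ - 5*(-2)²))/(F + F) = 2 + (Z + (2 - 8 - 5*4))/((2*F)) = 2 + (Z + (2 - 8 - 20))*(1/(2*F)) = 2 + (Z - 26)*(1/(2*F)) = 2 + (-26 + Z)*(1/(2*F)) = 2 + (-26 + Z)/(2*F))
-126 + 77*v(-10, -5) = -126 + 77*((½)*(-26 - 10 + 4*(-5))/(-5)) = -126 + 77*((½)*(-⅕)*(-26 - 10 - 20)) = -126 + 77*((½)*(-⅕)*(-56)) = -126 + 77*(28/5) = -126 + 2156/5 = 1526/5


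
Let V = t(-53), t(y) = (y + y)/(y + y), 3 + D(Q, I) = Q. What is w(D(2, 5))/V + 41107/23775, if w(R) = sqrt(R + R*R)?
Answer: 41107/23775 ≈ 1.7290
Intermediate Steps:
D(Q, I) = -3 + Q
w(R) = sqrt(R + R**2)
t(y) = 1 (t(y) = (2*y)/((2*y)) = (2*y)*(1/(2*y)) = 1)
V = 1
w(D(2, 5))/V + 41107/23775 = sqrt((-3 + 2)*(1 + (-3 + 2)))/1 + 41107/23775 = sqrt(-(1 - 1))*1 + 41107*(1/23775) = sqrt(-1*0)*1 + 41107/23775 = sqrt(0)*1 + 41107/23775 = 0*1 + 41107/23775 = 0 + 41107/23775 = 41107/23775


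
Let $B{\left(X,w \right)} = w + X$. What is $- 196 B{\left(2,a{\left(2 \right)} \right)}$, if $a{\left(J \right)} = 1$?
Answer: $-588$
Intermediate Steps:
$B{\left(X,w \right)} = X + w$
$- 196 B{\left(2,a{\left(2 \right)} \right)} = - 196 \left(2 + 1\right) = \left(-196\right) 3 = -588$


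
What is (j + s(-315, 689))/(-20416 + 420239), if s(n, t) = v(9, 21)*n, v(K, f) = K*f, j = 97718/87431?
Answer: -5205106867/34956924713 ≈ -0.14890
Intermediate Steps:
j = 97718/87431 (j = 97718*(1/87431) = 97718/87431 ≈ 1.1177)
s(n, t) = 189*n (s(n, t) = (9*21)*n = 189*n)
(j + s(-315, 689))/(-20416 + 420239) = (97718/87431 + 189*(-315))/(-20416 + 420239) = (97718/87431 - 59535)/399823 = -5205106867/87431*1/399823 = -5205106867/34956924713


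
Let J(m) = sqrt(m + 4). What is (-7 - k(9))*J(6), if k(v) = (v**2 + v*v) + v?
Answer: -178*sqrt(10) ≈ -562.89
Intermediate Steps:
k(v) = v + 2*v**2 (k(v) = (v**2 + v**2) + v = 2*v**2 + v = v + 2*v**2)
J(m) = sqrt(4 + m)
(-7 - k(9))*J(6) = (-7 - 9*(1 + 2*9))*sqrt(4 + 6) = (-7 - 9*(1 + 18))*sqrt(10) = (-7 - 9*19)*sqrt(10) = (-7 - 1*171)*sqrt(10) = (-7 - 171)*sqrt(10) = -178*sqrt(10)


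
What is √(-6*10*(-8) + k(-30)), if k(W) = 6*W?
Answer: 10*√3 ≈ 17.320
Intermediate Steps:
√(-6*10*(-8) + k(-30)) = √(-6*10*(-8) + 6*(-30)) = √(-60*(-8) - 180) = √(480 - 180) = √300 = 10*√3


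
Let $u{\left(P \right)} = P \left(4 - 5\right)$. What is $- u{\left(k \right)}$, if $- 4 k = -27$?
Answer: $\frac{27}{4} \approx 6.75$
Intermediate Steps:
$k = \frac{27}{4}$ ($k = \left(- \frac{1}{4}\right) \left(-27\right) = \frac{27}{4} \approx 6.75$)
$u{\left(P \right)} = - P$ ($u{\left(P \right)} = P \left(-1\right) = - P$)
$- u{\left(k \right)} = - \frac{\left(-1\right) 27}{4} = \left(-1\right) \left(- \frac{27}{4}\right) = \frac{27}{4}$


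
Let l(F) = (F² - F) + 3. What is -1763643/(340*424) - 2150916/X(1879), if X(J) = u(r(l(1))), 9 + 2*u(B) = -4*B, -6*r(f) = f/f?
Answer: 372082442457/720800 ≈ 5.1621e+5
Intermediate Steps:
l(F) = 3 + F² - F
r(f) = -⅙ (r(f) = -f/(6*f) = -⅙*1 = -⅙)
u(B) = -9/2 - 2*B (u(B) = -9/2 + (-4*B)/2 = -9/2 - 2*B)
X(J) = -25/6 (X(J) = -9/2 - 2*(-⅙) = -9/2 + ⅓ = -25/6)
-1763643/(340*424) - 2150916/X(1879) = -1763643/(340*424) - 2150916/(-25/6) = -1763643/144160 - 2150916*(-6/25) = -1763643*1/144160 + 12905496/25 = -1763643/144160 + 12905496/25 = 372082442457/720800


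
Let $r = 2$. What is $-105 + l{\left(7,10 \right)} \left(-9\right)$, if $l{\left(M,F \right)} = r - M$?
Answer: $-60$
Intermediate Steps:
$l{\left(M,F \right)} = 2 - M$
$-105 + l{\left(7,10 \right)} \left(-9\right) = -105 + \left(2 - 7\right) \left(-9\right) = -105 - -45 = -105 + 45 = -60$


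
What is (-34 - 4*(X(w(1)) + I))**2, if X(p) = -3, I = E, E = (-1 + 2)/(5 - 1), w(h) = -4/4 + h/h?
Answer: 529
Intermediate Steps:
w(h) = 0 (w(h) = -4*1/4 + 1 = -1 + 1 = 0)
E = 1/4 ≈ 0.25000
I = 1/4 ≈ 0.25000
(-34 - 4*(X(w(1)) + I))**2 = (-34 - 4*(-3 + 1/4))**2 = (-34 - 4*(-11/4))**2 = (-34 + 11)**2 = (-23)**2 = 529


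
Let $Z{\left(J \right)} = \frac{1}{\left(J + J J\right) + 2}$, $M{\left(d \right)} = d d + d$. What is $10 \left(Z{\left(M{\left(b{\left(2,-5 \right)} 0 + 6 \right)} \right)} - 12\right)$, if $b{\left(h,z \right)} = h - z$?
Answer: $- \frac{108475}{904} \approx -119.99$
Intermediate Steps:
$M{\left(d \right)} = d + d^{2}$ ($M{\left(d \right)} = d^{2} + d = d + d^{2}$)
$Z{\left(J \right)} = \frac{1}{2 + J + J^{2}}$ ($Z{\left(J \right)} = \frac{1}{\left(J + J^{2}\right) + 2} = \frac{1}{2 + J + J^{2}}$)
$10 \left(Z{\left(M{\left(b{\left(2,-5 \right)} 0 + 6 \right)} \right)} - 12\right) = 10 \left(\frac{1}{2 + \left(\left(2 - -5\right) 0 + 6\right) \left(1 + \left(\left(2 - -5\right) 0 + 6\right)\right) + \left(\left(\left(2 - -5\right) 0 + 6\right) \left(1 + \left(\left(2 - -5\right) 0 + 6\right)\right)\right)^{2}} - 12\right) = 10 \left(\frac{1}{2 + \left(\left(2 + 5\right) 0 + 6\right) \left(1 + \left(\left(2 + 5\right) 0 + 6\right)\right) + \left(\left(\left(2 + 5\right) 0 + 6\right) \left(1 + \left(\left(2 + 5\right) 0 + 6\right)\right)\right)^{2}} - 12\right) = 10 \left(\frac{1}{2 + \left(7 \cdot 0 + 6\right) \left(1 + \left(7 \cdot 0 + 6\right)\right) + \left(\left(7 \cdot 0 + 6\right) \left(1 + \left(7 \cdot 0 + 6\right)\right)\right)^{2}} - 12\right) = 10 \left(\frac{1}{2 + \left(0 + 6\right) \left(1 + \left(0 + 6\right)\right) + \left(\left(0 + 6\right) \left(1 + \left(0 + 6\right)\right)\right)^{2}} - 12\right) = 10 \left(\frac{1}{2 + 6 \left(1 + 6\right) + \left(6 \left(1 + 6\right)\right)^{2}} - 12\right) = 10 \left(\frac{1}{2 + 6 \cdot 7 + \left(6 \cdot 7\right)^{2}} - 12\right) = 10 \left(\frac{1}{2 + 42 + 42^{2}} - 12\right) = 10 \left(\frac{1}{2 + 42 + 1764} - 12\right) = 10 \left(\frac{1}{1808} - 12\right) = 10 \left(- \frac{21695}{1808}\right) = - \frac{108475}{904}$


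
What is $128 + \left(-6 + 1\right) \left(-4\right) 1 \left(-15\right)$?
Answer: $-172$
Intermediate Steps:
$128 + \left(-6 + 1\right) \left(-4\right) 1 \left(-15\right) = 128 + \left(-5\right) \left(-4\right) \left(-15\right) = 128 + 20 \left(-15\right) = 128 - 300 = -172$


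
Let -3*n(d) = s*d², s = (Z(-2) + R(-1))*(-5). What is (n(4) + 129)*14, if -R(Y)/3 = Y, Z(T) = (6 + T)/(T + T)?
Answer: 7658/3 ≈ 2552.7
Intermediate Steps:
Z(T) = (6 + T)/(2*T) (Z(T) = (6 + T)/((2*T)) = (6 + T)*(1/(2*T)) = (6 + T)/(2*T))
R(Y) = -3*Y
s = -10 (s = ((½)*(6 - 2)/(-2) - 3*(-1))*(-5) = ((½)*(-½)*4 + 3)*(-5) = (-1 + 3)*(-5) = 2*(-5) = -10)
n(d) = 10*d²/3 (n(d) = -(-10)*d²/3 = 10*d²/3)
(n(4) + 129)*14 = ((10/3)*4² + 129)*14 = ((10/3)*16 + 129)*14 = (160/3 + 129)*14 = (547/3)*14 = 7658/3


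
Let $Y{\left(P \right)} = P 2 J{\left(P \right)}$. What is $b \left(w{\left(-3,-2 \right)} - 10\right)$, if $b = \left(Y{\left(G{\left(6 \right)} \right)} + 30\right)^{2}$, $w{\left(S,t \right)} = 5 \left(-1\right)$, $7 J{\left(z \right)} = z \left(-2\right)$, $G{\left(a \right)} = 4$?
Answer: $- \frac{319740}{49} \approx -6525.3$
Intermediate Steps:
$J{\left(z \right)} = - \frac{2 z}{7}$ ($J{\left(z \right)} = \frac{z \left(-2\right)}{7} = \frac{\left(-2\right) z}{7} = - \frac{2 z}{7}$)
$Y{\left(P \right)} = - \frac{4 P^{2}}{7}$ ($Y{\left(P \right)} = P 2 \left(- \frac{2 P}{7}\right) = 2 P \left(- \frac{2 P}{7}\right) = - \frac{4 P^{2}}{7}$)
$w{\left(S,t \right)} = -5$
$b = \frac{21316}{49}$ ($b = \left(- \frac{4 \cdot 4^{2}}{7} + 30\right)^{2} = \left(\left(- \frac{4}{7}\right) 16 + 30\right)^{2} = \left(- \frac{64}{7} + 30\right)^{2} = \left(\frac{146}{7}\right)^{2} = \frac{21316}{49} \approx 435.02$)
$b \left(w{\left(-3,-2 \right)} - 10\right) = \frac{21316 \left(-5 - 10\right)}{49} = \frac{21316}{49} \left(-15\right) = - \frac{319740}{49}$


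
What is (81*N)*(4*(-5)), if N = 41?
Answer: -66420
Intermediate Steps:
(81*N)*(4*(-5)) = (81*41)*(4*(-5)) = 3321*(-20) = -66420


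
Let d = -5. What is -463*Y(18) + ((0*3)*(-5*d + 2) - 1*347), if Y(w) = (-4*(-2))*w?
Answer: -67019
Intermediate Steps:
Y(w) = 8*w
-463*Y(18) + ((0*3)*(-5*d + 2) - 1*347) = -3704*18 + ((0*3)*(-5*(-5) + 2) - 1*347) = -463*144 + (0*(25 + 2) - 347) = -66672 + (0*27 - 347) = -66672 + (0 - 347) = -66672 - 347 = -67019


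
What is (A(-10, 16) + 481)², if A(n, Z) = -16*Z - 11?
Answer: 45796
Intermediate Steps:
A(n, Z) = -11 - 16*Z
(A(-10, 16) + 481)² = ((-11 - 16*16) + 481)² = ((-11 - 256) + 481)² = (-267 + 481)² = 214² = 45796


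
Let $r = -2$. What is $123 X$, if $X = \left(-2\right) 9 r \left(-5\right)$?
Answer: $-22140$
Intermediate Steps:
$X = -180$ ($X = \left(-2\right) 9 \left(\left(-2\right) \left(-5\right)\right) = \left(-18\right) 10 = -180$)
$123 X = 123 \left(-180\right) = -22140$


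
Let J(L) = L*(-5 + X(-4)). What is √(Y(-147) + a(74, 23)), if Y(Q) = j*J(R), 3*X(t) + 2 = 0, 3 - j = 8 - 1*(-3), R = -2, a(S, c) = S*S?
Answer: 2*√12117/3 ≈ 73.385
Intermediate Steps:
a(S, c) = S²
j = -8 (j = 3 - (8 - 1*(-3)) = 3 - (8 + 3) = 3 - 1*11 = 3 - 11 = -8)
X(t) = -⅔ (X(t) = -⅔ + (⅓)*0 = -⅔ + 0 = -⅔)
J(L) = -17*L/3 (J(L) = L*(-5 - ⅔) = L*(-17/3) = -17*L/3)
Y(Q) = -272/3 (Y(Q) = -(-136)*(-2)/3 = -8*34/3 = -272/3)
√(Y(-147) + a(74, 23)) = √(-272/3 + 74²) = √(-272/3 + 5476) = √(16156/3) = 2*√12117/3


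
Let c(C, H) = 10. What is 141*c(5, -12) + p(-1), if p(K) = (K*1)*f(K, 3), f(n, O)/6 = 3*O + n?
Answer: 1362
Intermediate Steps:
f(n, O) = 6*n + 18*O (f(n, O) = 6*(3*O + n) = 6*(n + 3*O) = 6*n + 18*O)
p(K) = K*(54 + 6*K) (p(K) = (K*1)*(6*K + 18*3) = K*(6*K + 54) = K*(54 + 6*K))
141*c(5, -12) + p(-1) = 141*10 + 6*(-1)*(9 - 1) = 1410 + 6*(-1)*8 = 1410 - 48 = 1362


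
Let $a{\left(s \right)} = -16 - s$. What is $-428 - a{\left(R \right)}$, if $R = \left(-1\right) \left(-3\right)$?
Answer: $-409$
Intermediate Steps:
$R = 3$
$-428 - a{\left(R \right)} = -428 - \left(-16 - 3\right) = -428 - -19 = -428 + 19 = -409$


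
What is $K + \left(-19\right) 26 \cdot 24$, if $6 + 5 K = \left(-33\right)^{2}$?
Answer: $- \frac{58197}{5} \approx -11639.0$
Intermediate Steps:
$K = \frac{1083}{5}$ ($K = - \frac{6}{5} + \frac{\left(-33\right)^{2}}{5} = - \frac{6}{5} + \frac{1}{5} \cdot 1089 = - \frac{6}{5} + \frac{1089}{5} = \frac{1083}{5} \approx 216.6$)
$K + \left(-19\right) 26 \cdot 24 = \frac{1083}{5} + \left(-19\right) 26 \cdot 24 = \frac{1083}{5} - 11856 = - \frac{58197}{5}$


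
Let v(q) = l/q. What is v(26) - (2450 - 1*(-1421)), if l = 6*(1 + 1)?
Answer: -50317/13 ≈ -3870.5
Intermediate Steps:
l = 12 (l = 6*2 = 12)
v(q) = 12/q
v(26) - (2450 - 1*(-1421)) = 12/26 - (2450 - 1*(-1421)) = 12*(1/26) - (2450 + 1421) = 6/13 - 1*3871 = 6/13 - 3871 = -50317/13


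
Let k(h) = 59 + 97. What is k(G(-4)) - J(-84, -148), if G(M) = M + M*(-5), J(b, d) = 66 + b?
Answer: 174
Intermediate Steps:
G(M) = -4*M (G(M) = M - 5*M = -4*M)
k(h) = 156
k(G(-4)) - J(-84, -148) = 156 - (66 - 84) = 156 - 1*(-18) = 156 + 18 = 174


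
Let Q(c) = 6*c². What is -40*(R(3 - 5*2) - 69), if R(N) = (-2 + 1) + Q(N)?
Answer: -8960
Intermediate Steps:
R(N) = -1 + 6*N² (R(N) = (-2 + 1) + 6*N² = -1 + 6*N²)
-40*(R(3 - 5*2) - 69) = -40*((-1 + 6*(3 - 5*2)²) - 69) = -40*((-1 + 6*(3 - 10)²) - 69) = -40*((-1 + 6*(-7)²) - 69) = -40*((-1 + 6*49) - 69) = -40*((-1 + 294) - 69) = -40*(293 - 69) = -40*224 = -8960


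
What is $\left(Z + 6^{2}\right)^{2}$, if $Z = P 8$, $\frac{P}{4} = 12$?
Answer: $176400$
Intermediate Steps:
$P = 48$ ($P = 4 \cdot 12 = 48$)
$Z = 384$ ($Z = 48 \cdot 8 = 384$)
$\left(Z + 6^{2}\right)^{2} = \left(384 + 6^{2}\right)^{2} = \left(384 + 36\right)^{2} = 420^{2} = 176400$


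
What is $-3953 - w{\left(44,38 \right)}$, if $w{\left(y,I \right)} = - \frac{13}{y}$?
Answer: $- \frac{173919}{44} \approx -3952.7$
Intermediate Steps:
$-3953 - w{\left(44,38 \right)} = -3953 - - \frac{13}{44} = -3953 + \frac{13}{44} = - \frac{173919}{44}$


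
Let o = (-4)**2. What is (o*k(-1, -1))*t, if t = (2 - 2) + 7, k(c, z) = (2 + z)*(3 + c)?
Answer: 224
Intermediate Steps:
o = 16
t = 7 (t = 0 + 7 = 7)
(o*k(-1, -1))*t = (16*(6 + 2*(-1) + 3*(-1) - 1*(-1)))*7 = (16*(6 - 2 - 3 + 1))*7 = (16*2)*7 = 32*7 = 224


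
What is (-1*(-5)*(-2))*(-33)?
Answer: 330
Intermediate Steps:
(-1*(-5)*(-2))*(-33) = (5*(-2))*(-33) = -10*(-33) = 330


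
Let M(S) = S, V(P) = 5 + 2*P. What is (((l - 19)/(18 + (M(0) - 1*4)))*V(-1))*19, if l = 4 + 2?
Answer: -741/14 ≈ -52.929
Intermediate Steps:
l = 6
(((l - 19)/(18 + (M(0) - 1*4)))*V(-1))*19 = (((6 - 19)/(18 + (0 - 1*4)))*(5 + 2*(-1)))*19 = ((-13/(18 + (0 - 4)))*(5 - 2))*19 = (-13/(18 - 4)*3)*19 = (-13/14*3)*19 = (-13*1/14*3)*19 = -13/14*3*19 = -39/14*19 = -741/14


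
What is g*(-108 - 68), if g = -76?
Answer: 13376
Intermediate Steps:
g*(-108 - 68) = -76*(-108 - 68) = -76*(-176) = 13376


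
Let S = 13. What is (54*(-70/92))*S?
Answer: -12285/23 ≈ -534.13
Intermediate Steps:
(54*(-70/92))*S = (54*(-70/92))*13 = (54*(-70*1/92))*13 = (54*(-35/46))*13 = -945/23*13 = -12285/23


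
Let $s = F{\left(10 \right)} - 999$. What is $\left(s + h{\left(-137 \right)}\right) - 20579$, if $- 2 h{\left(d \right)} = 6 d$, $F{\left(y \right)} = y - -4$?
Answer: $-21153$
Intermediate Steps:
$F{\left(y \right)} = 4 + y$ ($F{\left(y \right)} = y + 4 = 4 + y$)
$h{\left(d \right)} = - 3 d$ ($h{\left(d \right)} = - \frac{6 d}{2} = - 3 d$)
$s = -985$ ($s = \left(4 + 10\right) - 999 = 14 - 999 = -985$)
$\left(s + h{\left(-137 \right)}\right) - 20579 = \left(-985 - -411\right) - 20579 = \left(-985 + 411\right) - 20579 = -574 - 20579 = -21153$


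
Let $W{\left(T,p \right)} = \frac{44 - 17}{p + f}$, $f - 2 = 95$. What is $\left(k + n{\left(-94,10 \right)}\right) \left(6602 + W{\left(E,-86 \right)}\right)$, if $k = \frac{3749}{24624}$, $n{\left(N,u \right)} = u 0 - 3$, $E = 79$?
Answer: $- \frac{5094365827}{270864} \approx -18808.0$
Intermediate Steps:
$f = 97$ ($f = 2 + 95 = 97$)
$n{\left(N,u \right)} = -3$ ($n{\left(N,u \right)} = 0 - 3 = -3$)
$W{\left(T,p \right)} = \frac{27}{97 + p}$ ($W{\left(T,p \right)} = \frac{44 - 17}{p + 97} = \frac{27}{97 + p}$)
$k = \frac{3749}{24624}$ ($k = 3749 \cdot \frac{1}{24624} = \frac{3749}{24624} \approx 0.15225$)
$\left(k + n{\left(-94,10 \right)}\right) \left(6602 + W{\left(E,-86 \right)}\right) = \left(\frac{3749}{24624} - 3\right) \left(6602 + \frac{27}{97 - 86}\right) = - \frac{70123 \left(6602 + \frac{27}{11}\right)}{24624} = \left(- \frac{70123}{24624}\right) \frac{72649}{11} = - \frac{5094365827}{270864}$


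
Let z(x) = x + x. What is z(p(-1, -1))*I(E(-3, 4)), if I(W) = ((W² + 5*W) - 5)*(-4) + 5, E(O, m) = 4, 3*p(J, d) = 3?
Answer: -238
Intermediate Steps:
p(J, d) = 1 (p(J, d) = (⅓)*3 = 1)
I(W) = 25 - 20*W - 4*W² (I(W) = (-5 + W² + 5*W)*(-4) + 5 = (20 - 20*W - 4*W²) + 5 = 25 - 20*W - 4*W²)
z(x) = 2*x
z(p(-1, -1))*I(E(-3, 4)) = (2*1)*(25 - 20*4 - 4*4²) = 2*(25 - 80 - 4*16) = 2*(25 - 80 - 64) = 2*(-119) = -238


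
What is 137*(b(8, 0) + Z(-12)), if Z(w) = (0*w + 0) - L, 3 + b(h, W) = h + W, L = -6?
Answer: 1507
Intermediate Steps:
b(h, W) = -3 + W + h (b(h, W) = -3 + (h + W) = -3 + (W + h) = -3 + W + h)
Z(w) = 6 (Z(w) = (0*w + 0) - 1*(-6) = (0 + 0) + 6 = 0 + 6 = 6)
137*(b(8, 0) + Z(-12)) = 137*((-3 + 0 + 8) + 6) = 137*(5 + 6) = 137*11 = 1507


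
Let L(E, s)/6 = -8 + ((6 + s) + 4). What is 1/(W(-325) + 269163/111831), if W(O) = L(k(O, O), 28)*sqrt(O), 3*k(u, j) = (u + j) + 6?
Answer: 123871471/541934442452883 - 138957472900*I*sqrt(13)/1625803327358649 ≈ 2.2857e-7 - 0.00030817*I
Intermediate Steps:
k(u, j) = 2 + j/3 + u/3 (k(u, j) = ((u + j) + 6)/3 = ((j + u) + 6)/3 = (6 + j + u)/3 = 2 + j/3 + u/3)
L(E, s) = 12 + 6*s (L(E, s) = 6*(-8 + ((6 + s) + 4)) = 6*(-8 + (10 + s)) = 6*(2 + s) = 12 + 6*s)
W(O) = 180*sqrt(O) (W(O) = (12 + 6*28)*sqrt(O) = (12 + 168)*sqrt(O) = 180*sqrt(O))
1/(W(-325) + 269163/111831) = 1/(180*sqrt(-325) + 269163/111831) = 1/(180*(5*I*sqrt(13)) + 269163*(1/111831)) = 1/(900*I*sqrt(13) + 89721/37277) = 1/(89721/37277 + 900*I*sqrt(13))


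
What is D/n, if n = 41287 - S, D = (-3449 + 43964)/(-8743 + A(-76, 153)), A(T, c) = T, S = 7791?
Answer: -40515/295401224 ≈ -0.00013715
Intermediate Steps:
D = -40515/8819 (D = (-3449 + 43964)/(-8743 - 76) = 40515/(-8819) = 40515*(-1/8819) = -40515/8819 ≈ -4.5941)
n = 33496 (n = 41287 - 1*7791 = 41287 - 7791 = 33496)
D/n = -40515/8819/33496 = -40515/8819*1/33496 = -40515/295401224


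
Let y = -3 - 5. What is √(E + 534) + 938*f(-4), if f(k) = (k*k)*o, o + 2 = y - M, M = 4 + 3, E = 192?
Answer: -255136 + 11*√6 ≈ -2.5511e+5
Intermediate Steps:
M = 7
y = -8
o = -17 (o = -2 + (-8 - 1*7) = -2 + (-8 - 7) = -2 - 15 = -17)
f(k) = -17*k² (f(k) = (k*k)*(-17) = k²*(-17) = -17*k²)
√(E + 534) + 938*f(-4) = √(192 + 534) + 938*(-17*(-4)²) = √726 + 938*(-17*16) = 11*√6 + 938*(-272) = 11*√6 - 255136 = -255136 + 11*√6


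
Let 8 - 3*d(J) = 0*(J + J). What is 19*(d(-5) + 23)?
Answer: 1463/3 ≈ 487.67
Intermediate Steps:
d(J) = 8/3 (d(J) = 8/3 - 0*(J + J) = 8/3 - 0*2*J = 8/3 - 1/3*0 = 8/3 + 0 = 8/3)
19*(d(-5) + 23) = 19*(8/3 + 23) = 19*(77/3) = 1463/3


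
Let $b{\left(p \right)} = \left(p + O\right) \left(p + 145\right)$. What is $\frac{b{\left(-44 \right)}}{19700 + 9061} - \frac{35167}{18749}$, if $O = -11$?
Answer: $- \frac{1115588782}{539239989} \approx -2.0688$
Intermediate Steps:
$b{\left(p \right)} = \left(-11 + p\right) \left(145 + p\right)$ ($b{\left(p \right)} = \left(p - 11\right) \left(p + 145\right) = \left(-11 + p\right) \left(145 + p\right)$)
$\frac{b{\left(-44 \right)}}{19700 + 9061} - \frac{35167}{18749} = \frac{-1595 + \left(-44\right)^{2} + 134 \left(-44\right)}{19700 + 9061} - \frac{35167}{18749} = \frac{-1595 + 1936 - 5896}{28761} - \frac{35167}{18749} = \left(-5555\right) \frac{1}{28761} - \frac{35167}{18749} = - \frac{5555}{28761} - \frac{35167}{18749} = - \frac{1115588782}{539239989}$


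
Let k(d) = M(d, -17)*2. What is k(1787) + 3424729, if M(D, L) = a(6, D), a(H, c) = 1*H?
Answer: 3424741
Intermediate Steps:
a(H, c) = H
M(D, L) = 6
k(d) = 12 (k(d) = 6*2 = 12)
k(1787) + 3424729 = 12 + 3424729 = 3424741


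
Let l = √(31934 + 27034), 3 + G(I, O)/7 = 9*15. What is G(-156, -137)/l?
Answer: 11*√182/39 ≈ 3.8051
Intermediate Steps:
G(I, O) = 924 (G(I, O) = -21 + 7*(9*15) = -21 + 7*135 = -21 + 945 = 924)
l = 18*√182 (l = √58968 = 18*√182 ≈ 242.83)
G(-156, -137)/l = 924/((18*√182)) = 924*(√182/3276) = 11*√182/39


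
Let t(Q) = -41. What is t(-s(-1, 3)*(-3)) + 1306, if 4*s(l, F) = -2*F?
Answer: 1265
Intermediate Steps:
s(l, F) = -F/2 (s(l, F) = (-2*F)/4 = -F/2)
t(-s(-1, 3)*(-3)) + 1306 = -41 + 1306 = 1265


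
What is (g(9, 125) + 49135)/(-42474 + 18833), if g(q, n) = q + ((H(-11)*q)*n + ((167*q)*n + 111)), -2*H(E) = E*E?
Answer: -338135/47282 ≈ -7.1515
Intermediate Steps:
H(E) = -E**2/2 (H(E) = -E*E/2 = -E**2/2)
g(q, n) = 111 + q + 213*n*q/2 (g(q, n) = q + (((-1/2*(-11)**2)*q)*n + ((167*q)*n + 111)) = q + (((-1/2*121)*q)*n + (167*n*q + 111)) = q + ((-121*q/2)*n + (111 + 167*n*q)) = q + (-121*n*q/2 + (111 + 167*n*q)) = q + (111 + 213*n*q/2) = 111 + q + 213*n*q/2)
(g(9, 125) + 49135)/(-42474 + 18833) = ((111 + 9 + (213/2)*125*9) + 49135)/(-42474 + 18833) = ((111 + 9 + 239625/2) + 49135)/(-23641) = (239865/2 + 49135)*(-1/23641) = (338135/2)*(-1/23641) = -338135/47282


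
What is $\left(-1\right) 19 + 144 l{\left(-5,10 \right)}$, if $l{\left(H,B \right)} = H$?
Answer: $-739$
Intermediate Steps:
$\left(-1\right) 19 + 144 l{\left(-5,10 \right)} = \left(-1\right) 19 + 144 \left(-5\right) = -19 - 720 = -739$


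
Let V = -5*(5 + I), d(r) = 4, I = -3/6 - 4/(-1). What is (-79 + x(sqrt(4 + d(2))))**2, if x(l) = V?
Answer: 59049/4 ≈ 14762.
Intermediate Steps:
I = 7/2 (I = -3*1/6 - 4*(-1) = -1/2 + 4 = 7/2 ≈ 3.5000)
V = -85/2 (V = -5*(5 + 7/2) = -5*17/2 = -1*85/2 = -85/2 ≈ -42.500)
x(l) = -85/2
(-79 + x(sqrt(4 + d(2))))**2 = (-79 - 85/2)**2 = (-243/2)**2 = 59049/4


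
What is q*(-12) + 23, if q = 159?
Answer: -1885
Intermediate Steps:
q*(-12) + 23 = 159*(-12) + 23 = -1908 + 23 = -1885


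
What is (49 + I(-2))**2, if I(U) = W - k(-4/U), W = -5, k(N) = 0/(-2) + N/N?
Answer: 1849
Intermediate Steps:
k(N) = 1 (k(N) = 0*(-1/2) + 1 = 0 + 1 = 1)
I(U) = -6 (I(U) = -5 - 1*1 = -5 - 1 = -6)
(49 + I(-2))**2 = (49 - 6)**2 = 43**2 = 1849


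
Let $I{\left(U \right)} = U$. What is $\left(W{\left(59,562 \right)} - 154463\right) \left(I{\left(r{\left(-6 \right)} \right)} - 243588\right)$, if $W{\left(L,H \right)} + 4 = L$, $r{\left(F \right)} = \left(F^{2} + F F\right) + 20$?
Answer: $37597730368$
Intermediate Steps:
$r{\left(F \right)} = 20 + 2 F^{2}$ ($r{\left(F \right)} = \left(F^{2} + F^{2}\right) + 20 = 2 F^{2} + 20 = 20 + 2 F^{2}$)
$W{\left(L,H \right)} = -4 + L$
$\left(W{\left(59,562 \right)} - 154463\right) \left(I{\left(r{\left(-6 \right)} \right)} - 243588\right) = \left(\left(-4 + 59\right) - 154463\right) \left(\left(20 + 2 \left(-6\right)^{2}\right) - 243588\right) = \left(55 - 154463\right) \left(\left(20 + 2 \cdot 36\right) - 243588\right) = - 154408 \left(\left(20 + 72\right) - 243588\right) = - 154408 \left(92 - 243588\right) = \left(-154408\right) \left(-243496\right) = 37597730368$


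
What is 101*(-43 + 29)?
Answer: -1414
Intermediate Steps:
101*(-43 + 29) = 101*(-14) = -1414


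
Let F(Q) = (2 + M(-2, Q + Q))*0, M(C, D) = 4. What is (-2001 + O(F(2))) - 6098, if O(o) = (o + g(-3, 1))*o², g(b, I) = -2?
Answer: -8099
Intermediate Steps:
F(Q) = 0 (F(Q) = (2 + 4)*0 = 6*0 = 0)
O(o) = o²*(-2 + o) (O(o) = (o - 2)*o² = (-2 + o)*o² = o²*(-2 + o))
(-2001 + O(F(2))) - 6098 = (-2001 + 0²*(-2 + 0)) - 6098 = (-2001 + 0*(-2)) - 6098 = (-2001 + 0) - 6098 = -2001 - 6098 = -8099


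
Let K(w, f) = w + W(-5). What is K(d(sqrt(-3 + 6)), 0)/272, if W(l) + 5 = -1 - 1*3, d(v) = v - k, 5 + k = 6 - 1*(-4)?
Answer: -7/136 + sqrt(3)/272 ≈ -0.045103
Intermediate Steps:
k = 5 (k = -5 + (6 - 1*(-4)) = -5 + (6 + 4) = -5 + 10 = 5)
d(v) = -5 + v (d(v) = v - 1*5 = v - 5 = -5 + v)
W(l) = -9 (W(l) = -5 + (-1 - 1*3) = -5 + (-1 - 3) = -5 - 4 = -9)
K(w, f) = -9 + w (K(w, f) = w - 9 = -9 + w)
K(d(sqrt(-3 + 6)), 0)/272 = (-9 + (-5 + sqrt(-3 + 6)))/272 = (-9 + (-5 + sqrt(3)))/272 = (-14 + sqrt(3))/272 = -7/136 + sqrt(3)/272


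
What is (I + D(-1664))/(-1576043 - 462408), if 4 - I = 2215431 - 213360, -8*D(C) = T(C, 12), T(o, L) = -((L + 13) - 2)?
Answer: 16016513/16307608 ≈ 0.98215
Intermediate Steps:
T(o, L) = -11 - L (T(o, L) = -((13 + L) - 2) = -(11 + L) = -11 - L)
D(C) = 23/8 (D(C) = -(-11 - 1*12)/8 = -(-11 - 12)/8 = -⅛*(-23) = 23/8)
I = -2002067 (I = 4 - (2215431 - 213360) = 4 - 1*2002071 = 4 - 2002071 = -2002067)
(I + D(-1664))/(-1576043 - 462408) = (-2002067 + 23/8)/(-1576043 - 462408) = -16016513/8/(-2038451) = -16016513/8*(-1/2038451) = 16016513/16307608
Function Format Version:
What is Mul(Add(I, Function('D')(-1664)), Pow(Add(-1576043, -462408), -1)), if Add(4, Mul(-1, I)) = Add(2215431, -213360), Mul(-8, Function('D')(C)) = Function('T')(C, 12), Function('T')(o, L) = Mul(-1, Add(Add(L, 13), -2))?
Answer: Rational(16016513, 16307608) ≈ 0.98215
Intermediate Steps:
Function('T')(o, L) = Add(-11, Mul(-1, L)) (Function('T')(o, L) = Mul(-1, Add(Add(13, L), -2)) = Mul(-1, Add(11, L)) = Add(-11, Mul(-1, L)))
Function('D')(C) = Rational(23, 8) (Function('D')(C) = Mul(Rational(-1, 8), Add(-11, Mul(-1, 12))) = Mul(Rational(-1, 8), Add(-11, -12)) = Mul(Rational(-1, 8), -23) = Rational(23, 8))
I = -2002067 (I = Add(4, Mul(-1, Add(2215431, -213360))) = Add(4, Mul(-1, 2002071)) = Add(4, -2002071) = -2002067)
Mul(Add(I, Function('D')(-1664)), Pow(Add(-1576043, -462408), -1)) = Mul(Add(-2002067, Rational(23, 8)), Pow(Add(-1576043, -462408), -1)) = Mul(Rational(-16016513, 8), Pow(-2038451, -1)) = Mul(Rational(-16016513, 8), Rational(-1, 2038451)) = Rational(16016513, 16307608)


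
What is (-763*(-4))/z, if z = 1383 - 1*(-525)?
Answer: 763/477 ≈ 1.5996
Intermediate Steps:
z = 1908 (z = 1383 + 525 = 1908)
(-763*(-4))/z = -763*(-4)/1908 = 3052*(1/1908) = 763/477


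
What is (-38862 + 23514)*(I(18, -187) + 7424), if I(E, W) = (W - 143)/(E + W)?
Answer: -19261525128/169 ≈ -1.1397e+8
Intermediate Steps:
I(E, W) = (-143 + W)/(E + W)
(-38862 + 23514)*(I(18, -187) + 7424) = (-38862 + 23514)*((-143 - 187)/(18 - 187) + 7424) = -15348*(-330/(-169) + 7424) = -15348*(-1/169*(-330) + 7424) = -15348*(330/169 + 7424) = -15348*1254986/169 = -19261525128/169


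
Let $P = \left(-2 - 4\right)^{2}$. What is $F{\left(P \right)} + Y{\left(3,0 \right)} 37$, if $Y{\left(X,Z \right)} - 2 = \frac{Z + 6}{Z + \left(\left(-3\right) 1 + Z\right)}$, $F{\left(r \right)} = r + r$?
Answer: $72$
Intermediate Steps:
$P = 36$ ($P = \left(-6\right)^{2} = 36$)
$F{\left(r \right)} = 2 r$
$Y{\left(X,Z \right)} = 2 + \frac{6 + Z}{-3 + 2 Z}$ ($Y{\left(X,Z \right)} = 2 + \frac{Z + 6}{Z + \left(\left(-3\right) 1 + Z\right)} = 2 + \frac{6 + Z}{Z + \left(-3 + Z\right)} = 2 + \frac{6 + Z}{-3 + 2 Z}$)
$F{\left(P \right)} + Y{\left(3,0 \right)} 37 = 2 \cdot 36 + 5 \cdot 0 \frac{1}{-3 + 2 \cdot 0} \cdot 37 = 72 + 5 \cdot 0 \frac{1}{-3 + 0} \cdot 37 = 72 + 5 \cdot 0 \frac{1}{-3} \cdot 37 = 72 + 5 \cdot 0 \left(- \frac{1}{3}\right) 37 = 72 + 0 \cdot 37 = 72 + 0 = 72$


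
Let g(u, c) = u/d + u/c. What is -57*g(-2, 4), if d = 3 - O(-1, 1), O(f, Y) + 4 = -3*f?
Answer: 57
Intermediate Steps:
O(f, Y) = -4 - 3*f
d = 4 (d = 3 - (-4 - 3*(-1)) = 3 - (-4 + 3) = 3 - 1*(-1) = 3 + 1 = 4)
g(u, c) = u/4 + u/c
-57*g(-2, 4) = -57*((¼)*(-2) - 2/4) = -57*(-½ - 2*¼) = -57*(-½ - ½) = -57*(-1) = 57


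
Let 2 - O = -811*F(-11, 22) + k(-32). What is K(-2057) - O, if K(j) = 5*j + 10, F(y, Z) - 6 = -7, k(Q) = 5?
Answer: -9461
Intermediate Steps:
F(y, Z) = -1 (F(y, Z) = 6 - 7 = -1)
K(j) = 10 + 5*j
O = -814 (O = 2 - (-811*(-1) + 5) = 2 - (811 + 5) = 2 - 1*816 = 2 - 816 = -814)
K(-2057) - O = (10 + 5*(-2057)) - 1*(-814) = (10 - 10285) + 814 = -10275 + 814 = -9461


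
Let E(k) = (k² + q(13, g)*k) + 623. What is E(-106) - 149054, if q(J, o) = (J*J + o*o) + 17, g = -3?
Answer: -157865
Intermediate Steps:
q(J, o) = 17 + J² + o² (q(J, o) = (J² + o²) + 17 = 17 + J² + o²)
E(k) = 623 + k² + 195*k (E(k) = (k² + (17 + 13² + (-3)²)*k) + 623 = (k² + (17 + 169 + 9)*k) + 623 = (k² + 195*k) + 623 = 623 + k² + 195*k)
E(-106) - 149054 = (623 + (-106)² + 195*(-106)) - 149054 = (623 + 11236 - 20670) - 149054 = -8811 - 149054 = -157865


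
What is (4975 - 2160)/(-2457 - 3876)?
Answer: -2815/6333 ≈ -0.44450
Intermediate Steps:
(4975 - 2160)/(-2457 - 3876) = 2815/(-6333) = 2815*(-1/6333) = -2815/6333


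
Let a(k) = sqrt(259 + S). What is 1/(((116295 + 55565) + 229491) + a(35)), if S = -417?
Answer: 401351/161082625359 - I*sqrt(158)/161082625359 ≈ 2.4916e-6 - 7.8033e-11*I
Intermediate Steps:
a(k) = I*sqrt(158) (a(k) = sqrt(259 - 417) = sqrt(-158) = I*sqrt(158))
1/(((116295 + 55565) + 229491) + a(35)) = 1/(((116295 + 55565) + 229491) + I*sqrt(158)) = 1/((171860 + 229491) + I*sqrt(158)) = 1/(401351 + I*sqrt(158))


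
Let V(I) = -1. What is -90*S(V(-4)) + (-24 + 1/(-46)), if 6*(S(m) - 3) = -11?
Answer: -5935/46 ≈ -129.02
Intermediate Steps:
S(m) = 7/6 (S(m) = 3 + (⅙)*(-11) = 3 - 11/6 = 7/6)
-90*S(V(-4)) + (-24 + 1/(-46)) = -90*7/6 + (-24 + 1/(-46)) = -105 + (-24 - 1/46) = -105 - 1105/46 = -5935/46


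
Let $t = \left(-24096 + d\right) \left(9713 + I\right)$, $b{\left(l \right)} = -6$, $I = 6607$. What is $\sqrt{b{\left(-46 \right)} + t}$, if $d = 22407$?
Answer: $i \sqrt{27564486} \approx 5250.2 i$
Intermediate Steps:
$t = -27564480$ ($t = \left(-24096 + 22407\right) \left(9713 + 6607\right) = \left(-1689\right) 16320 = -27564480$)
$\sqrt{b{\left(-46 \right)} + t} = \sqrt{-6 - 27564480} = \sqrt{-27564486} = i \sqrt{27564486}$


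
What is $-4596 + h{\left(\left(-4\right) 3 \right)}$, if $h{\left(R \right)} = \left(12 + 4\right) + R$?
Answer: $-4592$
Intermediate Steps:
$h{\left(R \right)} = 16 + R$
$-4596 + h{\left(\left(-4\right) 3 \right)} = -4596 + \left(16 - 12\right) = -4596 + 4 = -4592$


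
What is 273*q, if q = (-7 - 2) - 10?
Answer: -5187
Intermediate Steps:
q = -19 (q = -9 - 10 = -19)
273*q = 273*(-19) = -5187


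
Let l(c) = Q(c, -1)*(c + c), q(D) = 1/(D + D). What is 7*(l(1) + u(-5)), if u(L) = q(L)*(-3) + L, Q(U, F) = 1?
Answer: -189/10 ≈ -18.900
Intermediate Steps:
q(D) = 1/(2*D)
l(c) = 2*c (l(c) = 1*(c + c) = 1*(2*c) = 2*c)
u(L) = L - 3/(2*L) (u(L) = (1/(2*L))*(-3) + L = -3/(2*L) + L = L - 3/(2*L))
7*(l(1) + u(-5)) = 7*(2*1 + (-5 - 3/2/(-5))) = 7*(2 + (-5 - 3/2*(-1/5))) = 7*(2 + (-5 + 3/10)) = 7*(2 - 47/10) = 7*(-27/10) = -189/10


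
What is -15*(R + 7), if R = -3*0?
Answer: -105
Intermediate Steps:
R = 0
-15*(R + 7) = -15*(0 + 7) = -15*7 = -105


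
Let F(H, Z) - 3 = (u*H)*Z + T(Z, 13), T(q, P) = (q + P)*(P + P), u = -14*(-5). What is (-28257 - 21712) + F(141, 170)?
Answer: 1632692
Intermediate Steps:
u = 70
T(q, P) = 2*P*(P + q) (T(q, P) = (P + q)*(2*P) = 2*P*(P + q))
F(H, Z) = 341 + 26*Z + 70*H*Z (F(H, Z) = 3 + ((70*H)*Z + 2*13*(13 + Z)) = 3 + (70*H*Z + (338 + 26*Z)) = 3 + (338 + 26*Z + 70*H*Z) = 341 + 26*Z + 70*H*Z)
(-28257 - 21712) + F(141, 170) = (-28257 - 21712) + (341 + 26*170 + 70*141*170) = -49969 + (341 + 4420 + 1677900) = -49969 + 1682661 = 1632692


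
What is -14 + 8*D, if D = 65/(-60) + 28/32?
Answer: -47/3 ≈ -15.667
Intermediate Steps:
D = -5/24 (D = 65*(-1/60) + 28*(1/32) = -13/12 + 7/8 = -5/24 ≈ -0.20833)
-14 + 8*D = -14 + 8*(-5/24) = -14 - 5/3 = -47/3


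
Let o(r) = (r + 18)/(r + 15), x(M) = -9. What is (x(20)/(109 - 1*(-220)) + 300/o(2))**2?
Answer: 7036860996/108241 ≈ 65011.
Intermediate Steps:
o(r) = (18 + r)/(15 + r)
(x(20)/(109 - 1*(-220)) + 300/o(2))**2 = (-9/(109 - 1*(-220)) + 300/(((18 + 2)/(15 + 2))))**2 = (-9/(109 + 220) + 300/((20/17)))**2 = (-9/329 + 300/(((1/17)*20)))**2 = (-9*1/329 + 300/(20/17))**2 = (-9/329 + 300*(17/20))**2 = (-9/329 + 255)**2 = (83886/329)**2 = 7036860996/108241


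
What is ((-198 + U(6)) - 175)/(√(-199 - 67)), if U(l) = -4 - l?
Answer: 383*I*√266/266 ≈ 23.483*I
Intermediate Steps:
((-198 + U(6)) - 175)/(√(-199 - 67)) = ((-198 + (-4 - 1*6)) - 175)/(√(-199 - 67)) = ((-198 + (-4 - 6)) - 175)/(√(-266)) = ((-198 - 10) - 175)/((I*√266)) = (-208 - 175)*(-I*√266/266) = -(-383)*I*√266/266 = 383*I*√266/266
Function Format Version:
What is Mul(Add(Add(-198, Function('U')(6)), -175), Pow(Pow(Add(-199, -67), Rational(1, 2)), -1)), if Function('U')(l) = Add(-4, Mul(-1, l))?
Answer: Mul(Rational(383, 266), I, Pow(266, Rational(1, 2))) ≈ Mul(23.483, I)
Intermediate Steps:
Mul(Add(Add(-198, Function('U')(6)), -175), Pow(Pow(Add(-199, -67), Rational(1, 2)), -1)) = Mul(Add(Add(-198, Add(-4, Mul(-1, 6))), -175), Pow(Pow(Add(-199, -67), Rational(1, 2)), -1)) = Mul(Add(Add(-198, Add(-4, -6)), -175), Pow(Pow(-266, Rational(1, 2)), -1)) = Mul(Add(Add(-198, -10), -175), Pow(Mul(I, Pow(266, Rational(1, 2))), -1)) = Mul(Add(-208, -175), Mul(Rational(-1, 266), I, Pow(266, Rational(1, 2)))) = Mul(-383, Mul(Rational(-1, 266), I, Pow(266, Rational(1, 2)))) = Mul(Rational(383, 266), I, Pow(266, Rational(1, 2)))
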